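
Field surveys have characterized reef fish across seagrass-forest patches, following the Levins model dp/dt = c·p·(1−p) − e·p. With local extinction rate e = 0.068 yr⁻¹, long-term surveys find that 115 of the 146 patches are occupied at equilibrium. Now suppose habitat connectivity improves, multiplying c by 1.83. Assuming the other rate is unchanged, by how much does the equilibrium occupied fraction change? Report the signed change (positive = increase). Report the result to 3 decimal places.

0.096

Observed p* = 115/146 = 0.78767.
Balance c(1−p*) = e gives c = e/(1 − 0.78767) = 0.068/0.21233 = 0.32026.
New p* = 1 − e/c = 1 − 0.06800/0.58608 = 0.88397.
Δp* = 0.88397 − 0.78767 = +0.09630.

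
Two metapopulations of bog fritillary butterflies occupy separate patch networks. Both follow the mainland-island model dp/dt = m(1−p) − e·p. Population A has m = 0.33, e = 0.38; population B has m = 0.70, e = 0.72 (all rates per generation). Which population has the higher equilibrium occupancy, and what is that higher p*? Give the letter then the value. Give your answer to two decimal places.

A: p*_A = m/(m+e) = 0.33/0.7100 = 0.4648.
B: p*_B = 0.70/1.4200 = 0.4930.
B is higher at 0.4930.

B, 0.49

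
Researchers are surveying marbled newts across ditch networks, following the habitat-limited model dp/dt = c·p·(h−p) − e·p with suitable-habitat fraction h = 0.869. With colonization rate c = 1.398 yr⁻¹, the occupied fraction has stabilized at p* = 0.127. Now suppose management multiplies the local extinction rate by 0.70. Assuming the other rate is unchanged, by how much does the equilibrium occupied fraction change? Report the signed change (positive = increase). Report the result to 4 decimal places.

0.2226

Balance c(h−p*) = e gives e = 1.398×(0.869 − 0.12700) = 1.03732.
New p* = 0.869 − e/c = 0.869 − 0.72612/1.39800 = 0.34960.
Δp* = 0.34960 − 0.12700 = +0.22260.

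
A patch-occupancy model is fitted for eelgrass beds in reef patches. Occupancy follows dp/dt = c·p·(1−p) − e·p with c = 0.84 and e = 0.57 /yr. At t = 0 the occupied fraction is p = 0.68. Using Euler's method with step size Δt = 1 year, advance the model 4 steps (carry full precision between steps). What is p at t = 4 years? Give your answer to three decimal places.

0.362

Update rule: p ← p + [c·p·(1−p) − e·p]·Δt with Δt = 1.
step 1: Δp = -0.20482, p = 0.47518
step 2: Δp = -0.06137, p = 0.41381
step 3: Δp = -0.03211, p = 0.38170
step 4: Δp = -0.01932, p = 0.36237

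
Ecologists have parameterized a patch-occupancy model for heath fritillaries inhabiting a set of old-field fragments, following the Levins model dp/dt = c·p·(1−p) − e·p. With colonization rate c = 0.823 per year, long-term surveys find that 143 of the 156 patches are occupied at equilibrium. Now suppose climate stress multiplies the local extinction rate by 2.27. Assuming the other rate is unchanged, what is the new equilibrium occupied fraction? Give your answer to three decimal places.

Observed p* = 143/156 = 0.91667.
Balance c(1−p*) = e gives e = 0.823×(1 − 0.91667) = 0.06858.
New p* = 1 − e/c = 1 − 0.15568/0.82300 = 0.81084.

0.811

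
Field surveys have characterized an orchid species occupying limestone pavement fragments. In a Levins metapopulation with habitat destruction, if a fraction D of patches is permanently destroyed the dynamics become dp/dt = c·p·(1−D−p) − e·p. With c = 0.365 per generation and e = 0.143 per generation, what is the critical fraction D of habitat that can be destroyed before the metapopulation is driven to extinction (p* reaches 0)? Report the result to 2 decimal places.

The nontrivial equilibrium is p* = (1−D) − e/c; extinction occurs when this hits zero.
So D_crit = 1 − e/c = 1 − 0.143/0.365 = 1 − 0.3918 = 0.6082.
This equals the undisturbed p*, a classic result of Lande's extension.

0.61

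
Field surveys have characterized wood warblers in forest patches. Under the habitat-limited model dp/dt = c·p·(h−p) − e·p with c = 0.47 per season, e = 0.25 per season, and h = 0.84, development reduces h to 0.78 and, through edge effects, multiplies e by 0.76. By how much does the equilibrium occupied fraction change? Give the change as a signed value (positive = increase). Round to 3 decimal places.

0.068

Before: p* = h − e/c = 0.84 − 0.25/0.47 = 0.84 − 0.5319 = 0.3081.
After: c = 0.47, e = 0.19, h = 0.78; p* = 0.78 − 0.19/0.47 = 0.3757.
Δp* = 0.3757 − 0.3081 = +0.0677.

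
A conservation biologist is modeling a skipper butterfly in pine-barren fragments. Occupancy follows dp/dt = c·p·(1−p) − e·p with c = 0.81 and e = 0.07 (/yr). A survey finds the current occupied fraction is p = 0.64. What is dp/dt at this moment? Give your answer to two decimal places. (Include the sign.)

0.14

Colonization term: c·p·(1−p) = 0.81×0.64×0.3600 = 0.18662.
Extinction term: e·p = 0.04480.
dp/dt = 0.18662 − 0.04480 = 0.14182.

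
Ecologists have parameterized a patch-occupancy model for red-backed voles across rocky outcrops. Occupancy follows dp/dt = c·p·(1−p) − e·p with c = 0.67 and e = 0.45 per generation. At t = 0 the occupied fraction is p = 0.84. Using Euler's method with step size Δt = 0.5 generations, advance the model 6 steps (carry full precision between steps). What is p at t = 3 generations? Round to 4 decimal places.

Update rule: p ← p + [c·p·(1−p) − e·p]·Δt with Δt = 0.5.
p: 0.84000 → 0.69602  (Δp = -0.14398)
p: 0.69602 → 0.61030  (Δp = -0.08573)
p: 0.61030 → 0.55265  (Δp = -0.05764)
p: 0.55265 → 0.51113  (Δp = -0.04153)
p: 0.51113 → 0.47983  (Δp = -0.03130)
p: 0.47983 → 0.45548  (Δp = -0.02435)

0.4555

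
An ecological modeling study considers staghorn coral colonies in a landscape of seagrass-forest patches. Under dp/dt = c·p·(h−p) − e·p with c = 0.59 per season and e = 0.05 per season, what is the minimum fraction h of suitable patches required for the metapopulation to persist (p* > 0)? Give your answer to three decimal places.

p* = h − e/c is positive only when h > e/c.
h_min = e/c = 0.05/0.59 = 0.0847.

0.085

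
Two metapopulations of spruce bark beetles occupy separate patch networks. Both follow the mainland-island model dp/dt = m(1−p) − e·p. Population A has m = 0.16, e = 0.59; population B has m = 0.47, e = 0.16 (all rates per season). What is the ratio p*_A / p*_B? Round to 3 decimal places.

A: p*_A = m/(m+e) = 0.16/0.7500 = 0.2133.
B: p*_B = 0.47/0.6300 = 0.7460.
p*_A / p*_B = 0.2133/0.7460 = 0.2860.

0.286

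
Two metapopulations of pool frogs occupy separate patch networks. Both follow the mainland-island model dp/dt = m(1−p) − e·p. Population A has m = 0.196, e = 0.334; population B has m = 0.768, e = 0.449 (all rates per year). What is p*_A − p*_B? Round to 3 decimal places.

-0.261

A: p*_A = m/(m+e) = 0.196/0.5300 = 0.3698.
B: p*_B = 0.768/1.2170 = 0.6311.
p*_A − p*_B = 0.3698 − 0.6311 = -0.2612.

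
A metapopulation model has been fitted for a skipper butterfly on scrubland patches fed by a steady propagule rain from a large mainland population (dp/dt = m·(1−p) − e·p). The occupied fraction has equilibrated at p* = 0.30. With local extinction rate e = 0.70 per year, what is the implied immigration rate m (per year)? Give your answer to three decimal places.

0.300

At equilibrium m(1−p*) = e·p*, so m = e·p*/(1−p*).
m = 0.70 × 0.30 / 0.7000 = 0.2100/0.7000 = 0.3000.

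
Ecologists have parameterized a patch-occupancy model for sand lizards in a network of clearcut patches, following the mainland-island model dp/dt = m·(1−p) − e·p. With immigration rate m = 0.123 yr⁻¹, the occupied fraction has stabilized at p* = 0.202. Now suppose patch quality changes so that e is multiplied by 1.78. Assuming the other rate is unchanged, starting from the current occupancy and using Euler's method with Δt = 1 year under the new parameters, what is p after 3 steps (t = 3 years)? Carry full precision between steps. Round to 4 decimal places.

Balance m(1−p*) = e·p* gives e = m(1−p*)/p* = 0.123×0.79800/0.20200 = 0.48591.
Starting from p₀ = 0.20200; update p ← p + (dp/dt)·Δt with the new parameters.
  1  |  dp/dt·Δt = -0.076560  |  p_1 = 0.125440
  2  |  dp/dt·Δt = -0.000925  |  p_2 = 0.124515
  3  |  dp/dt·Δt = -0.000011  |  p_3 = 0.124504

0.1245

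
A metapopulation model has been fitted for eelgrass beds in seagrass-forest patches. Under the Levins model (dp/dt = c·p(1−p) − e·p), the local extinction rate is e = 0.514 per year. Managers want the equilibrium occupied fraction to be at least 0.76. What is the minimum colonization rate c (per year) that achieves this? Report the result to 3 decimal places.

2.142

p* = 1 − e/c ≥ 0.76 requires e/c ≤ 0.2400, i.e. c ≥ e/0.2400.
c_min = 0.514/0.2400 = 2.1417.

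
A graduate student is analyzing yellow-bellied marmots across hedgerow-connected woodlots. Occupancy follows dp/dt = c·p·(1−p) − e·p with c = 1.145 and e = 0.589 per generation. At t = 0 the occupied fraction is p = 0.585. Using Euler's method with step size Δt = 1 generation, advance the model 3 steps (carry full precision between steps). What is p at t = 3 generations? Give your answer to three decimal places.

0.491

Update rule: p ← p + [c·p·(1−p) − e·p]·Δt with Δt = 1.
step 1: Δp = -0.06659, p = 0.51841
step 2: Δp = -0.01948, p = 0.49893
step 3: Δp = -0.00762, p = 0.49131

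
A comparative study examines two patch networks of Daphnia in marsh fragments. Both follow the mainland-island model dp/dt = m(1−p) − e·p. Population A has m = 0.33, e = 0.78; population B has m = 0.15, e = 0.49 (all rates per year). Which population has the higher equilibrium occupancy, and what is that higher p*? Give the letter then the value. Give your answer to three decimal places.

A, 0.297

A: p*_A = m/(m+e) = 0.33/1.1100 = 0.2973.
B: p*_B = 0.15/0.6400 = 0.2344.
A is higher at 0.2973.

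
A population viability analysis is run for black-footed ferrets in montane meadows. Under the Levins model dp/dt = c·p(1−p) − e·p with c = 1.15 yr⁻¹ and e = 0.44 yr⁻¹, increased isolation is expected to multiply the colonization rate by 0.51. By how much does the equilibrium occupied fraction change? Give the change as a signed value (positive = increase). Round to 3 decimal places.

-0.368

Before: p* = 1 − 0.44/1.15 = 0.6174.
After the change, c = 0.5865, e = 0.44, so p* = 1 − 0.44/0.5865 = 0.2498.
Δp* = 0.2498 − 0.6174 = -0.3676.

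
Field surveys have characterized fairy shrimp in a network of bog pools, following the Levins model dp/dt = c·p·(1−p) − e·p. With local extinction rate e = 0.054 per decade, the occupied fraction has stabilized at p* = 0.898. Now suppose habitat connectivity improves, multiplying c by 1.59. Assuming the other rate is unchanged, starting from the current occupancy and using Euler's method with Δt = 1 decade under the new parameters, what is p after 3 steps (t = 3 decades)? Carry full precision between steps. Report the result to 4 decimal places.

Balance c(1−p*) = e gives c = e/(1 − 0.89800) = 0.054/0.10200 = 0.52941.
Starting from p₀ = 0.89800; update p ← p + (dp/dt)·Δt with the new parameters.
t = 1: p = 0.89800 + (+0.02861) = 0.92661
t = 2: p = 0.92661 + (+0.00721) = 0.93382
t = 3: p = 0.93382 + (+0.00160) = 0.93541

0.9354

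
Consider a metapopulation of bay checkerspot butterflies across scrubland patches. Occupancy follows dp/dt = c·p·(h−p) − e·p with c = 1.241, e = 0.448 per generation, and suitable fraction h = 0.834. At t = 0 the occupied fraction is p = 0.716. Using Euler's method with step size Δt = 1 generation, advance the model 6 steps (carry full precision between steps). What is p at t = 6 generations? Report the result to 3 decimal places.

Update rule: p ← p + [c·p·(h−p) − e·p]·Δt with Δt = 1.
p: 0.71600 → 0.50008  (Δp = -0.21592)
p: 0.50008 → 0.48328  (Δp = -0.01681)
p: 0.48328 → 0.47711  (Δp = -0.00616)
p: 0.47711 → 0.47468  (Δp = -0.00243)
p: 0.47468 → 0.47369  (Δp = -0.00099)
p: 0.47369 → 0.47328  (Δp = -0.00041)

0.473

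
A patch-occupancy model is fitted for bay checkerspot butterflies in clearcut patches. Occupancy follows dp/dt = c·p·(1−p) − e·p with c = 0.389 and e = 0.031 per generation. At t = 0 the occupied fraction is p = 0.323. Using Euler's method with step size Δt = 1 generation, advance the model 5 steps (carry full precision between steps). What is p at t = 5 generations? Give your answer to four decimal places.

0.7094

Update rule: p ← p + [c·p·(1−p) − e·p]·Δt with Δt = 1.
  1  |  dp/dt·Δt = +0.075050  |  p_1 = 0.398050
  2  |  dp/dt·Δt = +0.080867  |  p_2 = 0.478917
  3  |  dp/dt·Δt = +0.082231  |  p_3 = 0.561148
  4  |  dp/dt·Δt = +0.078400  |  p_4 = 0.639548
  5  |  dp/dt·Δt = +0.069849  |  p_5 = 0.709397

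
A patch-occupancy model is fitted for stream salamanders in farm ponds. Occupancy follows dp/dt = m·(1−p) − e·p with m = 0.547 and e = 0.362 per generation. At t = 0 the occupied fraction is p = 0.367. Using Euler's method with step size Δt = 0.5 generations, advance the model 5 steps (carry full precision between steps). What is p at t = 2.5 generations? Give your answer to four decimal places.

0.5904

Update rule: p ← p + [m·(1−p) − e·p]·Δt with Δt = 0.5.
  1  |  dp/dt·Δt = +0.106699  |  p_1 = 0.473699
  2  |  dp/dt·Δt = +0.058204  |  p_2 = 0.531903
  3  |  dp/dt·Δt = +0.031750  |  p_3 = 0.563653
  4  |  dp/dt·Δt = +0.017320  |  p_4 = 0.580973
  5  |  dp/dt·Δt = +0.009448  |  p_5 = 0.590421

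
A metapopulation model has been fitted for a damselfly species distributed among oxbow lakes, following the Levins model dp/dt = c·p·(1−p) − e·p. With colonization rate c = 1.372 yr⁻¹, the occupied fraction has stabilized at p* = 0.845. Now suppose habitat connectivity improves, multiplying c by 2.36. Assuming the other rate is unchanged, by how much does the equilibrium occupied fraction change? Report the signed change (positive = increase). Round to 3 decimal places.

Balance c(1−p*) = e gives e = 1.372×(1 − 0.84500) = 0.21266.
New p* = 1 − e/c = 1 − 0.21266/3.23792 = 0.93432.
Δp* = 0.93432 − 0.84500 = +0.08932.

0.089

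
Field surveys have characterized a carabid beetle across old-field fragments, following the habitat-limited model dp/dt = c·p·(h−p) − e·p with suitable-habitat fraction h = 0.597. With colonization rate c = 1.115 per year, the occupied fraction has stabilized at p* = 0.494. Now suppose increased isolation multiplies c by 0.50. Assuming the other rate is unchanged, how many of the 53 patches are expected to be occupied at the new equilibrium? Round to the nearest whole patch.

21

Balance c(h−p*) = e gives e = 1.115×(0.597 − 0.49400) = 0.11484.
New p* = 0.597 − e/c = 0.597 − 0.11484/0.55750 = 0.39101.
Expected occupied = 53 × 0.39101 = 20.72 ≈ 21.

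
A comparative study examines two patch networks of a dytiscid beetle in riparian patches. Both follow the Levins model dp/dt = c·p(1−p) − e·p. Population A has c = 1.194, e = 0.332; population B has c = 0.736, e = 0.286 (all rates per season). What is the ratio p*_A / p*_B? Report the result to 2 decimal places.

1.18

A: p*_A = 1 − 0.332/1.194 = 0.7219.
B: p*_B = 1 − 0.286/0.736 = 0.6114.
p*_A / p*_B = 0.7219/0.6114 = 1.1808.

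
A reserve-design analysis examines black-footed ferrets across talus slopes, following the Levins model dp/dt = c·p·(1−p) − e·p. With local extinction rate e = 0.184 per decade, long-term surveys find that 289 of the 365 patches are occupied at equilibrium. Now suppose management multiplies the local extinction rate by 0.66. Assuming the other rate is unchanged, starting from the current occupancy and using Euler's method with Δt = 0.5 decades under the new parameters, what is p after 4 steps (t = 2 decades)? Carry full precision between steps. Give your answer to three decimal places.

Observed p* = 289/365 = 0.79178.
Balance c(1−p*) = e gives c = e/(1 − 0.79178) = 0.184/0.20822 = 0.88368.
Starting from p₀ = 0.79178; update p ← p + (dp/dt)·Δt with the new parameters.
p: 0.79178 → 0.81655  (Δp = +0.02477)
p: 0.81655 → 0.83315  (Δp = +0.01661)
p: 0.83315 → 0.84398  (Δp = +0.01083)
p: 0.84398 → 0.85092  (Δp = +0.00693)

0.851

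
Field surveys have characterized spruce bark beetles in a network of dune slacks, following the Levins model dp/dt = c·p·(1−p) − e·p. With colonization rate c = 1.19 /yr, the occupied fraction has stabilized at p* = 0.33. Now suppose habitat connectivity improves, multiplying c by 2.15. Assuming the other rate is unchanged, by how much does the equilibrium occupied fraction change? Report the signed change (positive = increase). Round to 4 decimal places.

Balance c(1−p*) = e gives e = 1.19×(1 − 0.33000) = 0.79730.
New p* = 1 − e/c = 1 − 0.79730/2.55850 = 0.68837.
Δp* = 0.68837 − 0.33000 = +0.35837.

0.3584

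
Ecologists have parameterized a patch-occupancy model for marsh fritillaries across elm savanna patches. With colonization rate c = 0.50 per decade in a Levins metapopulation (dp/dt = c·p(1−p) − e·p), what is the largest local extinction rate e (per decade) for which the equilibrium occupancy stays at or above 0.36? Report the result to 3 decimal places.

1 − e/c ≥ 0.36 ⇒ e ≤ c(1 − 0.36) = 0.50 × 0.6400.
e_max = 0.3200.

0.320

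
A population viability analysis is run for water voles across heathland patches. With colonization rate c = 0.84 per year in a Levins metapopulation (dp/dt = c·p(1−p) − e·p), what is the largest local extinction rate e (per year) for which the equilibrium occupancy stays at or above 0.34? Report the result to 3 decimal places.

1 − e/c ≥ 0.34 ⇒ e ≤ c(1 − 0.34) = 0.84 × 0.6600.
e_max = 0.5544.

0.554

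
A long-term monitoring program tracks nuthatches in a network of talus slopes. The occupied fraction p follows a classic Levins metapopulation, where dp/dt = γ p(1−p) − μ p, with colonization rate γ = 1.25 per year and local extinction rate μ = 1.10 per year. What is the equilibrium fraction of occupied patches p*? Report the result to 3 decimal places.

At equilibrium, colonization balances extinction: γ·p*·(1−p*) = μ·p*.
So p* = 1 − μ/γ = 1 − 1.10/1.25 = 1 − 0.8800 = 0.1200.

0.120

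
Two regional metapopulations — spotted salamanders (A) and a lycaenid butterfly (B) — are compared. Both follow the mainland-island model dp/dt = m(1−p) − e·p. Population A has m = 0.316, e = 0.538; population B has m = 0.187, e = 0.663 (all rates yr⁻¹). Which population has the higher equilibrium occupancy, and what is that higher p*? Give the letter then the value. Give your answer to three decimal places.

A: p*_A = m/(m+e) = 0.316/0.8540 = 0.3700.
B: p*_B = 0.187/0.8500 = 0.2200.
A is higher at 0.3700.

A, 0.370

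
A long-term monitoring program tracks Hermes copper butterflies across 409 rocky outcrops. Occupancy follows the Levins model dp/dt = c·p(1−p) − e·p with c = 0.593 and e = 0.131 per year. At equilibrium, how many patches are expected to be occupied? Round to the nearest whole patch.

p* = 1 − e/c = 1 − 0.131/0.593 = 0.7791.
Expected occupied patches = N × p* = 409 × 0.7791 = 318.65 ≈ 319.

319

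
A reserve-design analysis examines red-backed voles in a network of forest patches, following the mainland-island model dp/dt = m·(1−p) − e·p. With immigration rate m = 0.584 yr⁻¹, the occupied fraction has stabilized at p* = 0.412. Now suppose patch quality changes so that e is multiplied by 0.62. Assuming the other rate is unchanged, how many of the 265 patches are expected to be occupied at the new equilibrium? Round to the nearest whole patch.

141

Balance m(1−p*) = e·p* gives e = m(1−p*)/p* = 0.584×0.58800/0.41200 = 0.83348.
New p* = m/(m+e) = 0.58400/(0.58400+0.51676) = 0.53054.
Expected occupied = 265 × 0.53054 = 140.59 ≈ 141.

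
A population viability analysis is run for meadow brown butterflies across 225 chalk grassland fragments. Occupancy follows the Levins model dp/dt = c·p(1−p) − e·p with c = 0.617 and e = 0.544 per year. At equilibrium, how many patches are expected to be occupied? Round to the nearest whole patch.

p* = 1 − e/c = 1 − 0.544/0.617 = 0.1183.
Expected occupied patches = N × p* = 225 × 0.1183 = 26.62 ≈ 27.

27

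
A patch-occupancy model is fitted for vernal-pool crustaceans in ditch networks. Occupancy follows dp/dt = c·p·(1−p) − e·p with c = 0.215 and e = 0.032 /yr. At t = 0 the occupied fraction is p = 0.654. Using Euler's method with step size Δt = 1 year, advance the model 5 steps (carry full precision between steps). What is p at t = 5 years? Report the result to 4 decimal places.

Update rule: p ← p + [c·p·(1−p) − e·p]·Δt with Δt = 1.
t = 1: p = 0.65400 + (+0.02772) = 0.68172
t = 2: p = 0.68172 + (+0.02483) = 0.70656
t = 3: p = 0.70656 + (+0.02197) = 0.72852
t = 4: p = 0.72852 + (+0.01921) = 0.74773
t = 5: p = 0.74773 + (+0.01663) = 0.76436

0.7644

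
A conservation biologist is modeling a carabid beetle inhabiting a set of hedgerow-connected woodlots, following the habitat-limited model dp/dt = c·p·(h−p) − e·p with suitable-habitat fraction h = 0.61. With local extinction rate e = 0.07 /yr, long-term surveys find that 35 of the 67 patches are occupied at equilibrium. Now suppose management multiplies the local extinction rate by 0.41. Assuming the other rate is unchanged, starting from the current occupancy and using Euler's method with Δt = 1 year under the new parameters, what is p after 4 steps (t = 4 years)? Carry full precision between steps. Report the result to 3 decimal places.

0.569

Observed p* = 35/67 = 0.52239.
Balance c(h−p*) = e gives c = e/(0.61 − 0.52239) = 0.07/0.08761 = 0.79898.
Starting from p₀ = 0.52239; update p ← p + (dp/dt)·Δt with the new parameters.
p: 0.52239 → 0.54396  (Δp = +0.02157)
p: 0.54396 → 0.55705  (Δp = +0.01309)
p: 0.55705 → 0.56463  (Δp = +0.00758)
p: 0.56463 → 0.56889  (Δp = +0.00426)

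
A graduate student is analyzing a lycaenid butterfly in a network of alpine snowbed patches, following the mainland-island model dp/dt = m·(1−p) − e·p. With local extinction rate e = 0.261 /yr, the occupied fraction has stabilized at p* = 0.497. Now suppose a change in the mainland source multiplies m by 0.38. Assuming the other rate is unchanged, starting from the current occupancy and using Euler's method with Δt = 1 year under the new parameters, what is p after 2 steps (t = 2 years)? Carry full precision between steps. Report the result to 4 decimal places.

Balance m(1−p*) = e·p* gives m = e·p*/(1−p*) = 0.261×0.49700/0.50300 = 0.25789.
Starting from p₀ = 0.49700; update p ← p + (dp/dt)·Δt with the new parameters.
step 1: Δp = -0.08042, p = 0.41658
step 2: Δp = -0.05155, p = 0.36502

0.3650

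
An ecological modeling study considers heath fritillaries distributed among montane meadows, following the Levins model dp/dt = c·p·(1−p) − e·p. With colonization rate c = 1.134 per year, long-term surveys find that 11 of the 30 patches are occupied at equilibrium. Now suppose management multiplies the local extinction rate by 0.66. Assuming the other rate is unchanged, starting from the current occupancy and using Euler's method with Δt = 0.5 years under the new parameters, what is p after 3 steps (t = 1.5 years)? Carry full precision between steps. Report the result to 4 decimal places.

Observed p* = 11/30 = 0.36667.
Balance c(1−p*) = e gives e = 1.134×(1 − 0.36667) = 0.71820.
Starting from p₀ = 0.36667; update p ← p + (dp/dt)·Δt with the new parameters.
t = 0.5: p = 0.36667 + (+0.04477) = 0.41143
t = 1: p = 0.41143 + (+0.03979) = 0.45122
t = 1.5: p = 0.45122 + (+0.03346) = 0.48468

0.4847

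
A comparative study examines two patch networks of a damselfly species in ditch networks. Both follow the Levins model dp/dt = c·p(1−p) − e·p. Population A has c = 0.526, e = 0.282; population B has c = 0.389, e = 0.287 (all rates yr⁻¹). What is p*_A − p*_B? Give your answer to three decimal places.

A: p*_A = 1 − 0.282/0.526 = 0.4639.
B: p*_B = 1 − 0.287/0.389 = 0.2622.
p*_A − p*_B = 0.4639 − 0.2622 = 0.2017.

0.202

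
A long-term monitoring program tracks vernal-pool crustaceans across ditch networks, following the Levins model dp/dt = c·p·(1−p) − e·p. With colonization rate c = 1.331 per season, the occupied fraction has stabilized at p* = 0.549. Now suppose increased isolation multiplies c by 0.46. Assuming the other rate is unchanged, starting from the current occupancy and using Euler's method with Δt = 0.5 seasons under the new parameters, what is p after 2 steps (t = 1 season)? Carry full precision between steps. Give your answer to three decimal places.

Balance c(1−p*) = e gives e = 1.331×(1 − 0.54900) = 0.60028.
Starting from p₀ = 0.54900; update p ← p + (dp/dt)·Δt with the new parameters.
p: 0.54900 → 0.46002  (Δp = -0.08898)
p: 0.46002 → 0.39799  (Δp = -0.06203)

0.398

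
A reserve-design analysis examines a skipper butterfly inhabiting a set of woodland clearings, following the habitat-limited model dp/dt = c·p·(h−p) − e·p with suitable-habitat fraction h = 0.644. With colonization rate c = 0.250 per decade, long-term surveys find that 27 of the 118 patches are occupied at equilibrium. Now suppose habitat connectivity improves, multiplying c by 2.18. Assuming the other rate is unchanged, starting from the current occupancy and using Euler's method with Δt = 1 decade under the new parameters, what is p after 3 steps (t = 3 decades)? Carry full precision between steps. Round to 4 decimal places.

0.3106

Observed p* = 27/118 = 0.22881.
Balance c(h−p*) = e gives e = 0.250×(0.644 − 0.22881) = 0.10380.
Starting from p₀ = 0.22881; update p ← p + (dp/dt)·Δt with the new parameters.
p: 0.22881 → 0.25684  (Δp = +0.02803)
p: 0.25684 → 0.28437  (Δp = +0.02753)
p: 0.28437 → 0.31059  (Δp = +0.02622)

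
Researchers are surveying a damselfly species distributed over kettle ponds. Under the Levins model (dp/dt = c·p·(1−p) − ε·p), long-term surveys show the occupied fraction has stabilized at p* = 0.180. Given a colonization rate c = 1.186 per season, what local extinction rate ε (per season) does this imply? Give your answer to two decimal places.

At equilibrium c(1−p*) = ε.
ε = 1.186 × (1 − 0.180) = 1.186 × 0.8200 = 0.9725.

0.97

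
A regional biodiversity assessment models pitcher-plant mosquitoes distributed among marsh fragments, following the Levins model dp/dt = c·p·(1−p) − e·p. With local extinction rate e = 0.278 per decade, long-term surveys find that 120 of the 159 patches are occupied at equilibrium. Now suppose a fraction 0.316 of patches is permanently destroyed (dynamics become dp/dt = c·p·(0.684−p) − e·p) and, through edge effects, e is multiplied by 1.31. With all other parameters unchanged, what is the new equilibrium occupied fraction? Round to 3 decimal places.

Observed p* = 120/159 = 0.75472.
Balance c(1−p*) = e gives c = e/(1 − 0.75472) = 0.278/0.24528 = 1.13340.
New p* = 0.684 − e/c = 0.684 − 0.36418/1.13340 = 0.36268.

0.363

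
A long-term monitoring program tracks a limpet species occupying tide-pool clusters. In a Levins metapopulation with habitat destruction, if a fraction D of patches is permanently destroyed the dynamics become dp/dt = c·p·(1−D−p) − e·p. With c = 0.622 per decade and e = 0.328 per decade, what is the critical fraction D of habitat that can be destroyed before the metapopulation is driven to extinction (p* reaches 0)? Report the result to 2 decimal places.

0.47

The nontrivial equilibrium is p* = (1−D) − e/c; extinction occurs when this hits zero.
So D_crit = 1 − e/c = 1 − 0.328/0.622 = 1 − 0.5273 = 0.4727.
Note this equals the original equilibrium occupancy — the Levins extinction-debt result.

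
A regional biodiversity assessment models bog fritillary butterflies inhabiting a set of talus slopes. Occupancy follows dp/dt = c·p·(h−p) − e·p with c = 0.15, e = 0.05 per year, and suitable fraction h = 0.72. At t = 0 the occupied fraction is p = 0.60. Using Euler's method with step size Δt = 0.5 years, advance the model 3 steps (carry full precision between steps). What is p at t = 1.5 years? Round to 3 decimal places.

Update rule: p ← p + [c·p·(h−p) − e·p]·Δt with Δt = 0.5.
t = 0.5: p = 0.60000 + (-0.00960) = 0.59040
t = 1: p = 0.59040 + (-0.00902) = 0.58138
t = 1.5: p = 0.58138 + (-0.00849) = 0.57289

0.573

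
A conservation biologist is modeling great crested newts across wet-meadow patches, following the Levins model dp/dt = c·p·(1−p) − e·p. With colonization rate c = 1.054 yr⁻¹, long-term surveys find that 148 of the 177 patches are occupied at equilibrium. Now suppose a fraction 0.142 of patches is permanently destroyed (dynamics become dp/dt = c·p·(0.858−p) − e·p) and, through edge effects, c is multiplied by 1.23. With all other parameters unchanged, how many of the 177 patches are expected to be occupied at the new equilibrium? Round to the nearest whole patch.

128

Observed p* = 148/177 = 0.83616.
Balance c(1−p*) = e gives e = 1.054×(1 − 0.83616) = 0.17269.
New p* = 0.858 − e/c = 0.858 − 0.17269/1.29642 = 0.72479.
Expected occupied = 177 × 0.72479 = 128.29 ≈ 128.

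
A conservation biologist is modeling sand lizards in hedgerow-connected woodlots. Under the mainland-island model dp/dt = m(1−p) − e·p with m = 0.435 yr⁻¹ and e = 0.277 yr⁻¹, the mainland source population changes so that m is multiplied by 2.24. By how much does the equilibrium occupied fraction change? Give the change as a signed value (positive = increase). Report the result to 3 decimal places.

Before: p* = 0.435/(0.435+0.277) = 0.6110.
After: m = 0.9744, e = 0.277; p* = 0.9744/1.2514 = 0.7786.
Δp* = 0.7786 − 0.6110 = +0.1677.

0.168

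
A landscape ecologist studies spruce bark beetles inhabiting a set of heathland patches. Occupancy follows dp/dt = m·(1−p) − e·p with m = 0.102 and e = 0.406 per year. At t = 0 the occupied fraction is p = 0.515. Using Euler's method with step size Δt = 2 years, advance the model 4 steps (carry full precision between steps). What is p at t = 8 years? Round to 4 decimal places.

0.2008

Update rule: p ← p + [m·(1−p) − e·p]·Δt with Δt = 2.
  1  |  dp/dt·Δt = -0.319240  |  p_1 = 0.195760
  2  |  dp/dt·Δt = +0.005108  |  p_2 = 0.200868
  3  |  dp/dt·Δt = -0.000082  |  p_3 = 0.200786
  4  |  dp/dt·Δt = +0.000001  |  p_4 = 0.200787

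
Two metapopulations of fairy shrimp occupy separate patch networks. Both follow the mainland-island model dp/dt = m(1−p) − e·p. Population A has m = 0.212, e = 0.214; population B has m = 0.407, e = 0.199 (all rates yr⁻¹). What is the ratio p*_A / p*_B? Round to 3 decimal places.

0.741

A: p*_A = m/(m+e) = 0.212/0.4260 = 0.4977.
B: p*_B = 0.407/0.6060 = 0.6716.
p*_A / p*_B = 0.4977/0.6716 = 0.7410.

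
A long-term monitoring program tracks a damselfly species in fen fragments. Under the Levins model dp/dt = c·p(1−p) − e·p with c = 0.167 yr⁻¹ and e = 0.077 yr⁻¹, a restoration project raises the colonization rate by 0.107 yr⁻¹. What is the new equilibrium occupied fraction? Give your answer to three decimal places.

0.719

Before: p* = 1 − 0.077/0.167 = 0.5389.
After the change, c = 0.274, e = 0.077, so p* = 1 − 0.077/0.274 = 0.7190.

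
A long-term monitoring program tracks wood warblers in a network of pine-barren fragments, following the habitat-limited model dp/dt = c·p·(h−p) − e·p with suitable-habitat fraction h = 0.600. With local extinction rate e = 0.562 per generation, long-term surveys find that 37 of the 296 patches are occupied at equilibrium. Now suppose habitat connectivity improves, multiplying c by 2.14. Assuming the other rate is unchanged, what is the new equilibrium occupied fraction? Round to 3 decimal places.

0.378

Observed p* = 37/296 = 0.12500.
Balance c(h−p*) = e gives c = e/(0.6 − 0.12500) = 0.562/0.47500 = 1.18316.
New p* = 0.6 − e/c = 0.6 − 0.56200/2.53196 = 0.37804.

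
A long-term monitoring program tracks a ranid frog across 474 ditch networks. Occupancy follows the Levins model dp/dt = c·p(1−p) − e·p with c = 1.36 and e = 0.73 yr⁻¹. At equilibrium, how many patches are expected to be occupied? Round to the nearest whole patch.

p* = 1 − e/c = 1 − 0.73/1.36 = 0.4632.
Expected occupied patches = N × p* = 474 × 0.4632 = 219.57 ≈ 220.

220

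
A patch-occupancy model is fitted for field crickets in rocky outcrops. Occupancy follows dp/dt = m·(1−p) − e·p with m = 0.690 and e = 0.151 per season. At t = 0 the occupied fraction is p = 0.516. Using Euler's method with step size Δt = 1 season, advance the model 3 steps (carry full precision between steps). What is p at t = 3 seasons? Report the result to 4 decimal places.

0.8192

Update rule: p ← p + [m·(1−p) − e·p]·Δt with Δt = 1.
p: 0.51600 → 0.77204  (Δp = +0.25604)
p: 0.77204 → 0.81275  (Δp = +0.04071)
p: 0.81275 → 0.81923  (Δp = +0.00647)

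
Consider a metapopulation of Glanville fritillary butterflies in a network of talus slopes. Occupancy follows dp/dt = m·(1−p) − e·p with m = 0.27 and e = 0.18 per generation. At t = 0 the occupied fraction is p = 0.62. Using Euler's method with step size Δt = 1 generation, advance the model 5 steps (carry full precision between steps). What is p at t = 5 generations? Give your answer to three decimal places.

0.601

Update rule: p ← p + [m·(1−p) − e·p]·Δt with Δt = 1.
t = 1: p = 0.62000 + (-0.00900) = 0.61100
t = 2: p = 0.61100 + (-0.00495) = 0.60605
t = 3: p = 0.60605 + (-0.00272) = 0.60333
t = 4: p = 0.60333 + (-0.00150) = 0.60183
t = 5: p = 0.60183 + (-0.00082) = 0.60101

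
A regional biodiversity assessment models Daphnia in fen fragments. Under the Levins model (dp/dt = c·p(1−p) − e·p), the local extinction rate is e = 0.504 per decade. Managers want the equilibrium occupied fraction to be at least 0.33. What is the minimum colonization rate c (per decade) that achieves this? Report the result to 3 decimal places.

p* = 1 − e/c ≥ 0.33 requires e/c ≤ 0.6700, i.e. c ≥ e/0.6700.
c_min = 0.504/0.6700 = 0.7522.

0.752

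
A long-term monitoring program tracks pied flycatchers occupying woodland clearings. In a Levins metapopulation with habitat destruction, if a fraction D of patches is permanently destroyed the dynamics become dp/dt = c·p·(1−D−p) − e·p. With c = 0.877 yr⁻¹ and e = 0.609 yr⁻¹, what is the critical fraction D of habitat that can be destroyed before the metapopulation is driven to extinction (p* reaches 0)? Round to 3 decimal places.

The nontrivial equilibrium is p* = (1−D) − e/c; extinction occurs when this hits zero.
So D_crit = 1 − e/c = 1 − 0.609/0.877 = 1 − 0.6944 = 0.3056.
This equals the undisturbed p*, a classic result of Lande's extension.

0.306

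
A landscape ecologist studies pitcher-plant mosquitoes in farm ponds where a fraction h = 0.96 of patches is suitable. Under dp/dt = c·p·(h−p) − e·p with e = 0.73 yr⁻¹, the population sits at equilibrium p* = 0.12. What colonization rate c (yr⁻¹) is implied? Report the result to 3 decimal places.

At equilibrium c(h−p*) = e, so c = e/(h−p*).
c = 0.73/(0.96 − 0.12) = 0.73/0.8400 = 0.8690.

0.869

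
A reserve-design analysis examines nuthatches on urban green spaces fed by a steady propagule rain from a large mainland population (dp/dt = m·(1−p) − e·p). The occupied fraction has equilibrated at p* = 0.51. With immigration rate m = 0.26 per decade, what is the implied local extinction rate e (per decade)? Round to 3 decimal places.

0.250

At equilibrium m(1−p*) = e·p*, so e = m(1−p*)/p*.
e = 0.26 × 0.4900 / 0.51 = 0.2498.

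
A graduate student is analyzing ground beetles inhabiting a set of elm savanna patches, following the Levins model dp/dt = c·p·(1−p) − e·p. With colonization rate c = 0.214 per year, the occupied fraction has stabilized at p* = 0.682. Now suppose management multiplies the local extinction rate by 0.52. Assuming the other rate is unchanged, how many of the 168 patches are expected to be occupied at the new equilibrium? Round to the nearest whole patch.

140

Balance c(1−p*) = e gives e = 0.214×(1 − 0.68200) = 0.06805.
New p* = 1 − e/c = 1 − 0.03539/0.21400 = 0.83463.
Expected occupied = 168 × 0.83463 = 140.22 ≈ 140.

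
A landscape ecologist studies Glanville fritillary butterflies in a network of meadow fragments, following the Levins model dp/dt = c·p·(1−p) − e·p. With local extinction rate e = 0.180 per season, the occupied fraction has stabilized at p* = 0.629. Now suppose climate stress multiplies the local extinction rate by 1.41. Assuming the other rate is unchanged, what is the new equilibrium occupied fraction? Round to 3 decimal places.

Balance c(1−p*) = e gives c = e/(1 − 0.62900) = 0.180/0.37100 = 0.48518.
New p* = 1 − e/c = 1 − 0.25380/0.48518 = 0.47690.

0.477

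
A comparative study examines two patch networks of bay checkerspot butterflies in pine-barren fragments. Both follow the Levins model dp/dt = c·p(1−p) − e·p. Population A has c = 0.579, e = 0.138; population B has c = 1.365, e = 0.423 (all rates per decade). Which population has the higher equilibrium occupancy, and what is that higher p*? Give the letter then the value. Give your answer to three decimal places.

A, 0.762

A: p*_A = 1 − 0.138/0.579 = 0.7617.
B: p*_B = 1 − 0.423/1.365 = 0.6901.
A is higher at 0.7617.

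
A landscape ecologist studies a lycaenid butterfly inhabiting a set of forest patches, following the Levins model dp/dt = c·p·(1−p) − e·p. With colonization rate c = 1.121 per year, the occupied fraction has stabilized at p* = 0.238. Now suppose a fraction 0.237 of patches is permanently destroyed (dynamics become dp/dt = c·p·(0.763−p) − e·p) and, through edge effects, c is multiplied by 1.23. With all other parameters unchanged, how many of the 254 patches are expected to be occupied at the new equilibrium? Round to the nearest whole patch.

36

Balance c(1−p*) = e gives e = 1.121×(1 − 0.23800) = 0.85420.
New p* = 0.763 − e/c = 0.763 − 0.85420/1.37883 = 0.14349.
Expected occupied = 254 × 0.14349 = 36.45 ≈ 36.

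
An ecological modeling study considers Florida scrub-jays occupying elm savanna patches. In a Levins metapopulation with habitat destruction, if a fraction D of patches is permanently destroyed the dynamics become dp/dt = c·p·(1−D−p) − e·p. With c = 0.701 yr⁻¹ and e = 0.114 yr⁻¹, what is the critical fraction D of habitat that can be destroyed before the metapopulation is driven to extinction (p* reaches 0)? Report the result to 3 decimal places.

0.837

The nontrivial equilibrium is p* = (1−D) − e/c; extinction occurs when this hits zero.
So D_crit = 1 − e/c = 1 − 0.114/0.701 = 1 − 0.1626 = 0.8374.
This equals the undisturbed p*, a classic result of Lande's extension.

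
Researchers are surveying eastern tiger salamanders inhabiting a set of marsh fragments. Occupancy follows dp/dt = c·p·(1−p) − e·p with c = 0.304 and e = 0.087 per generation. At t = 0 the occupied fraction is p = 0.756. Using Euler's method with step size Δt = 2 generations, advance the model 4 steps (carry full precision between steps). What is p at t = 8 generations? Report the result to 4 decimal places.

Update rule: p ← p + [c·p·(1−p) − e·p]·Δt with Δt = 2.
t = 2: p = 0.75600 + (-0.01939) = 0.73661
t = 4: p = 0.73661 + (-0.01021) = 0.72640
t = 6: p = 0.72640 + (-0.00556) = 0.72084
t = 8: p = 0.72084 + (-0.00308) = 0.71776

0.7178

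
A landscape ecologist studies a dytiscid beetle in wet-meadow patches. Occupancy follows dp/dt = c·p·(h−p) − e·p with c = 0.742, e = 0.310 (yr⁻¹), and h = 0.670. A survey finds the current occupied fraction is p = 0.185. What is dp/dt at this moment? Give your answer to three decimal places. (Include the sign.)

0.009

Colonization term: c·p·(h−p) = 0.742×0.185×0.4850 = 0.06658.
Extinction term: e·p = 0.05735.
dp/dt = 0.06658 − 0.05735 = 0.00923.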